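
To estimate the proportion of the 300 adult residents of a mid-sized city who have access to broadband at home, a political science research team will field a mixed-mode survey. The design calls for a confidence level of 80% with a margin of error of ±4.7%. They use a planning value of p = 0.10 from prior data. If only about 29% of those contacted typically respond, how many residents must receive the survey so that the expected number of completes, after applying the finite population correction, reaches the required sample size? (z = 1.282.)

Completed interviews needed (unadjusted): n₀ = 1.282² × 0.0900 / 0.047² ≈ 66.96 → 67.
FPC for N = 300: n = 67 / (1 + 66/300) = 67 / 1.2200 ≈ 54.92 → 55.
At a 29% response rate, contacts needed = 55 / 0.29 ≈ 189.66 → 190.

190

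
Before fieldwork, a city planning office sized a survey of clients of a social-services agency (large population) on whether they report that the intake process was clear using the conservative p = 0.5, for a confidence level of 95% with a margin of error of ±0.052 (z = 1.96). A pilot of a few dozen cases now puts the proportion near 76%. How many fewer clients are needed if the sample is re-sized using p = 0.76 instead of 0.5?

96

Conservative (p = 0.5): n = 1.96² × 0.25 / 0.052² ≈ 355.18 → 356.
Using p = 0.76: p(1−p) = 0.1824, so n = 1.96² × 0.1824 / 0.052² ≈ 259.14 → 260.
Reduction: 356 − 260 = 96.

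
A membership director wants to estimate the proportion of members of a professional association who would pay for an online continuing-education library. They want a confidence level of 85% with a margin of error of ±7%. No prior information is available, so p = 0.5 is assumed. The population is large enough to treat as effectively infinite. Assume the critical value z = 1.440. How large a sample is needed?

106

With p = 0.5, p(1−p) = 0.25.
n = z²·p(1−p)/E² = 1.440² × 0.2500 / 0.070² = 2.0736 × 0.2500 / 0.004900 ≈ 105.80.
Rounding up gives n = 106.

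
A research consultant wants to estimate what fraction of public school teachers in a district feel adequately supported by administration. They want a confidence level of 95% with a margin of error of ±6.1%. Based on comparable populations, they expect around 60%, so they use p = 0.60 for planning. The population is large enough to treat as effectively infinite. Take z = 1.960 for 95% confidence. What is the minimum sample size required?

With p = 0.60, p(1−p) = 0.2400.
n = z²·p(1−p)/E² = 1.960² × 0.2400 / 0.061² = 3.8416 × 0.2400 / 0.003721 ≈ 247.78.
Rounding up gives n = 248.

248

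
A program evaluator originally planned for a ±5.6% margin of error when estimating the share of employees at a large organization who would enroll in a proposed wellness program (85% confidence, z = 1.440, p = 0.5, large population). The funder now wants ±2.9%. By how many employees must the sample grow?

At ±5.6%: n = 1.440² × 0.2500 / 0.056² ≈ 165.31 → 166.
At ±2.9%: n = 1.440² × 0.2500 / 0.029² ≈ 616.41 → 617.
Additional respondents: 617 − 166 = 451.

451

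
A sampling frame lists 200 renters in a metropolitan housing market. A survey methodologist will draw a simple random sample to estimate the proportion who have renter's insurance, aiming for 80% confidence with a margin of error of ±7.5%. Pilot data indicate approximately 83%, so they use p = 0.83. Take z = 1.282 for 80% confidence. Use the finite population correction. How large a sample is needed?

Unadjusted: n₀ = 1.282² × 0.83 × 0.17 / 0.075² ≈ 41.23, so n₀ = 42.
Finite population correction with N = 200: n = n₀ / (1 + (n₀−1)/N) = 42 / (1 + 41/200) = 42 / 1.2050 ≈ 34.85.
Rounding up, n = 35.

35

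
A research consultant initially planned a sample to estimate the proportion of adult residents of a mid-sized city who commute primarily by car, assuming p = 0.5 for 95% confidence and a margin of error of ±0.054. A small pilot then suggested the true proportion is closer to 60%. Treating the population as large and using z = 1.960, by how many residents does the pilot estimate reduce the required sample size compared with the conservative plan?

13

Conservative (p = 0.5): n = 1.960² × 0.25 / 0.054² ≈ 329.36 → 330.
Using p = 0.60: p(1−p) = 0.2400, so n = 1.960² × 0.2400 / 0.054² ≈ 316.18 → 317.
Reduction: 330 − 317 = 13.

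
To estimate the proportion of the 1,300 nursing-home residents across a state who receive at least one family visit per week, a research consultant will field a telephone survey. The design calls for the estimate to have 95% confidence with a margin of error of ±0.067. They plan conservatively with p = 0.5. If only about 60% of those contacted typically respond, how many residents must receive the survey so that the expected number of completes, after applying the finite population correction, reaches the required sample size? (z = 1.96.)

307

Completed interviews needed (unadjusted): n₀ = 1.96² × 0.2500 / 0.067² ≈ 213.95 → 214.
FPC for N = 1,300: n = 214 / (1 + 213/1300) = 214 / 1.1638 ≈ 183.87 → 184.
At a 60% response rate, contacts needed = 184 / 0.60 ≈ 306.67 → 307.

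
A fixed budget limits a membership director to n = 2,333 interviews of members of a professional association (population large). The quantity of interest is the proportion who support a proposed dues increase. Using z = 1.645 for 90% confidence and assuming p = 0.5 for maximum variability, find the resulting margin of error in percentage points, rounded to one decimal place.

SE(p̂) = √[p(1−p)/n] = √[0.2500/2333] = 0.01035.
E = z × SE = 1.645 × 0.01035 = 0.01703, or 1.7 percentage points.

1.7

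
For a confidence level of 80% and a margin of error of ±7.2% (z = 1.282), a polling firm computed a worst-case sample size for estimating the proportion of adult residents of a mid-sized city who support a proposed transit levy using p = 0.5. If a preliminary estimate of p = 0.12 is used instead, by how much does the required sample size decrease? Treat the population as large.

46

Conservative (p = 0.5): n = 1.282² × 0.25 / 0.072² ≈ 79.26 → 80.
Using p = 0.12: p(1−p) = 0.1056, so n = 1.282² × 0.1056 / 0.072² ≈ 33.48 → 34.
Reduction: 80 − 34 = 46.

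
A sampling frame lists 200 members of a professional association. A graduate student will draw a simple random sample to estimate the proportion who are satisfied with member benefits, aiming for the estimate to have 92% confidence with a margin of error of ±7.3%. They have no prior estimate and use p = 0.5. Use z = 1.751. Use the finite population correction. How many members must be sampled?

Unadjusted: n₀ = 1.751² × 0.50 × 0.50 / 0.073² ≈ 143.84, so n₀ = 144.
Finite population correction with N = 200: n = n₀ / (1 + (n₀−1)/N) = 144 / (1 + 143/200) = 144 / 1.7150 ≈ 83.97.
Rounding up, n = 84.

84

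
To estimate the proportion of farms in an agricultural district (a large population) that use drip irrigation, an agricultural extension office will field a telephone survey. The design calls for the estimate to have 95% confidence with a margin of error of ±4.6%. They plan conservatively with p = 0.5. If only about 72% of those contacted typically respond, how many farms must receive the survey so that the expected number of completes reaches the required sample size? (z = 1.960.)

631

Completed interviews needed: n₀ = 1.960² × 0.2500 / 0.046² ≈ 453.88 → 454.
At a 72% response rate, contacts needed = 454 / 0.72 ≈ 630.56 → 631.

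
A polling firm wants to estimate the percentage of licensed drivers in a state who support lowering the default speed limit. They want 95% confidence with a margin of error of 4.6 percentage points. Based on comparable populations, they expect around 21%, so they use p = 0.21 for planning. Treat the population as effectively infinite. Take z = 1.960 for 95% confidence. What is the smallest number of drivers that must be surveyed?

With p = 0.21, p(1−p) = 0.1659.
n = z²·p(1−p)/E² = 1.960² × 0.1659 / 0.046² = 3.8416 × 0.1659 / 0.002116 ≈ 301.19.
Rounding up gives n = 302.

302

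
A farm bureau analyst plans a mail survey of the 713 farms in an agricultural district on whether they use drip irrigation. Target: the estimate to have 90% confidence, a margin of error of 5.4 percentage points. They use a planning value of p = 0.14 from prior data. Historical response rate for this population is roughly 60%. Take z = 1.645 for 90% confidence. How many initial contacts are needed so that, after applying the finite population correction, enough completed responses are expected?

Completed interviews needed (unadjusted): n₀ = 1.645² × 0.1204 / 0.054² ≈ 111.73 → 112.
FPC for N = 713: n = 112 / (1 + 111/713) = 112 / 1.1557 ≈ 96.91 → 97.
At a 60% response rate, contacts needed = 97 / 0.60 ≈ 161.67 → 162.

162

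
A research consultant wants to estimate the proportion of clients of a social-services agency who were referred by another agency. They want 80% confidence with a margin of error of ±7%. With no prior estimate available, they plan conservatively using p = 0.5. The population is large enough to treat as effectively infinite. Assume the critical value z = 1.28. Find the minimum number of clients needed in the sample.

84

With p = 0.5, p(1−p) = 0.25.
n = z²·p(1−p)/E² = 1.28² × 0.2500 / 0.070² = 1.6384 × 0.2500 / 0.004900 ≈ 83.59.
Rounding up gives n = 84.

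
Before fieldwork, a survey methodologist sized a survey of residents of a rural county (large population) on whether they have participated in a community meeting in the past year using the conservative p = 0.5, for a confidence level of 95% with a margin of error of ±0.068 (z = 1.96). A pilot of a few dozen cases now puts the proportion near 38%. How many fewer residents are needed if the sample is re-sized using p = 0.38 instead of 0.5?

Conservative (p = 0.5): n = 1.96² × 0.25 / 0.068² ≈ 207.70 → 208.
Using p = 0.38: p(1−p) = 0.2356, so n = 1.96² × 0.2356 / 0.068² ≈ 195.74 → 196.
Reduction: 208 − 196 = 12.

12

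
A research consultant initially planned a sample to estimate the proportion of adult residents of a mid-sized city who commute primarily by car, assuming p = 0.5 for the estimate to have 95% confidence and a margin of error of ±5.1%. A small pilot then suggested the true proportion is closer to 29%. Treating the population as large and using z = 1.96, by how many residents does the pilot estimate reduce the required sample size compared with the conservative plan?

Conservative (p = 0.5): n = 1.96² × 0.25 / 0.051² ≈ 369.24 → 370.
Using p = 0.29: p(1−p) = 0.2059, so n = 1.96² × 0.2059 / 0.051² ≈ 304.11 → 305.
Reduction: 370 − 305 = 65.

65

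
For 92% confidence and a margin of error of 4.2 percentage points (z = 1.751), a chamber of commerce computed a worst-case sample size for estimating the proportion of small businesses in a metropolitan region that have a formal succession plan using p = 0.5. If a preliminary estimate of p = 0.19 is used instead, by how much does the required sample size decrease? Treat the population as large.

167

Conservative (p = 0.5): n = 1.751² × 0.25 / 0.042² ≈ 434.52 → 435.
Using p = 0.19: p(1−p) = 0.1539, so n = 1.751² × 0.1539 / 0.042² ≈ 267.49 → 268.
Reduction: 435 − 268 = 167.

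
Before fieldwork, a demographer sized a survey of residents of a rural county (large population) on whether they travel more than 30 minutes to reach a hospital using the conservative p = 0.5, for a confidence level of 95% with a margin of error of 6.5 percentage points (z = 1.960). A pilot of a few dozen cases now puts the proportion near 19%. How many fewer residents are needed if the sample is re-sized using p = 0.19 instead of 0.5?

Conservative (p = 0.5): n = 1.960² × 0.25 / 0.065² ≈ 227.31 → 228.
Using p = 0.19: p(1−p) = 0.1539, so n = 1.960² × 0.1539 / 0.065² ≈ 139.93 → 140.
Reduction: 228 − 140 = 88.

88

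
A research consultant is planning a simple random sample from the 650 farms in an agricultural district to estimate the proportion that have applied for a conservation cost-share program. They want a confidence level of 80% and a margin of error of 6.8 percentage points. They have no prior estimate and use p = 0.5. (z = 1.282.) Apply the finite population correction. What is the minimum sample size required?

Unadjusted: n₀ = 1.282² × 0.50 × 0.50 / 0.068² ≈ 88.86, so n₀ = 89.
Finite population correction with N = 650: n = n₀ / (1 + (n₀−1)/N) = 89 / (1 + 88/650) = 89 / 1.1354 ≈ 78.39.
Rounding up, n = 79.

79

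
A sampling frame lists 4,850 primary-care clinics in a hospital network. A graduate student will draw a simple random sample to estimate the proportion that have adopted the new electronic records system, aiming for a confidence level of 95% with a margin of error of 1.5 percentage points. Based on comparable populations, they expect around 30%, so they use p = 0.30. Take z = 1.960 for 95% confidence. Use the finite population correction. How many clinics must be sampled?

Unadjusted: n₀ = 1.960² × 0.30 × 0.70 / 0.015² ≈ 3585.49, so n₀ = 3586.
Finite population correction with N = 4,850: n = n₀ / (1 + (n₀−1)/N) = 3586 / (1 + 3585/4850) = 3586 / 1.7392 ≈ 2061.90.
Rounding up, n = 2062.

2062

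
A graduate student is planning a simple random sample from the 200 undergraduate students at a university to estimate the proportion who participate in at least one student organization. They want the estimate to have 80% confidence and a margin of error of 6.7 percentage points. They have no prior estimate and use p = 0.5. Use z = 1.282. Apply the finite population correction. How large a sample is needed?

Unadjusted: n₀ = 1.282² × 0.50 × 0.50 / 0.067² ≈ 91.53, so n₀ = 92.
Finite population correction with N = 200: n = n₀ / (1 + (n₀−1)/N) = 92 / (1 + 91/200) = 92 / 1.4550 ≈ 63.23.
Rounding up, n = 64.

64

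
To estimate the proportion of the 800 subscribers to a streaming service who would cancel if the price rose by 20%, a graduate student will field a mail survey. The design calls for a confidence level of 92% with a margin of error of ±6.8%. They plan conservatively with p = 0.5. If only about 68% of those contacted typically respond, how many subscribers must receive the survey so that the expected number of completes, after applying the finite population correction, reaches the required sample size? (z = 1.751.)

Completed interviews needed (unadjusted): n₀ = 1.751² × 0.2500 / 0.068² ≈ 165.77 → 166.
FPC for N = 800: n = 166 / (1 + 165/800) = 166 / 1.2063 ≈ 137.62 → 138.
At a 68% response rate, contacts needed = 138 / 0.68 ≈ 202.94 → 203.

203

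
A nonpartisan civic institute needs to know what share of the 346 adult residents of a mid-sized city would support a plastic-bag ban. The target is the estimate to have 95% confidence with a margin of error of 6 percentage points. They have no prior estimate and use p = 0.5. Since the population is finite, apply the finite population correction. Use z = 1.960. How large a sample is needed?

Unadjusted: n₀ = 1.960² × 0.50 × 0.50 / 0.060² ≈ 266.78, so n₀ = 267.
Finite population correction with N = 346: n = n₀ / (1 + (n₀−1)/N) = 267 / (1 + 266/346) = 267 / 1.7688 ≈ 150.95.
Rounding up, n = 151.

151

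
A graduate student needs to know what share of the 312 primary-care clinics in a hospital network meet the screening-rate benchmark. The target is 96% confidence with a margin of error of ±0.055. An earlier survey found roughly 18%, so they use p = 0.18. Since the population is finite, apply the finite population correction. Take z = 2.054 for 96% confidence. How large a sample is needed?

125

Unadjusted: n₀ = 2.054² × 0.18 × 0.82 / 0.055² ≈ 205.86, so n₀ = 206.
Finite population correction with N = 312: n = n₀ / (1 + (n₀−1)/N) = 206 / (1 + 205/312) = 206 / 1.6571 ≈ 124.32.
Rounding up, n = 125.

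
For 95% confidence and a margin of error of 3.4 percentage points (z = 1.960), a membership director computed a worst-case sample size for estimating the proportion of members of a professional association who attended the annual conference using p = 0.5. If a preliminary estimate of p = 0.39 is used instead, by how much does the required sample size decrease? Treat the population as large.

Conservative (p = 0.5): n = 1.960² × 0.25 / 0.034² ≈ 830.80 → 831.
Using p = 0.39: p(1−p) = 0.2379, so n = 1.960² × 0.2379 / 0.034² ≈ 790.59 → 791.
Reduction: 831 − 791 = 40.

40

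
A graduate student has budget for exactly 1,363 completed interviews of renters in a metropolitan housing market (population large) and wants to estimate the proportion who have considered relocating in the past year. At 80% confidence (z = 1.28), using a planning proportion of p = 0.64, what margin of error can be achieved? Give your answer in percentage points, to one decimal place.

1.7

SE(p̂) = √[p(1−p)/n] = √[0.2304/1363] = 0.01300.
E = z × SE = 1.28 × 0.01300 = 0.01664, or 1.7 percentage points.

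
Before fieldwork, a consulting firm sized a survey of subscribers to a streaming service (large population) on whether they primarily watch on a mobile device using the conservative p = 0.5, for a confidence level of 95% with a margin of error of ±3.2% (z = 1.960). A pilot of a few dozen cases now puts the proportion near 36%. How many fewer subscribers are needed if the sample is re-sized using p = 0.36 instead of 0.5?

Conservative (p = 0.5): n = 1.960² × 0.25 / 0.032² ≈ 937.89 → 938.
Using p = 0.36: p(1−p) = 0.2304, so n = 1.960² × 0.2304 / 0.032² ≈ 864.36 → 865.
Reduction: 938 − 865 = 73.

73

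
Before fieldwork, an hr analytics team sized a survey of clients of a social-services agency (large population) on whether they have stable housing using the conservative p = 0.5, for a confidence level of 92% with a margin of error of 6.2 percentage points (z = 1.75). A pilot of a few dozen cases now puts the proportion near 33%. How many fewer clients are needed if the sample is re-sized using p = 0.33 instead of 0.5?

Conservative (p = 0.5): n = 1.75² × 0.25 / 0.062² ≈ 199.17 → 200.
Using p = 0.33: p(1−p) = 0.2211, so n = 1.75² × 0.2211 / 0.062² ≈ 176.15 → 177.
Reduction: 200 − 177 = 23.

23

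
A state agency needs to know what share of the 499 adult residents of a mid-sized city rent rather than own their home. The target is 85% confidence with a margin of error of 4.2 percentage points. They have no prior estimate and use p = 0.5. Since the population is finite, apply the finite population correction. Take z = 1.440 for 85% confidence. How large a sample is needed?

Unadjusted: n₀ = 1.440² × 0.50 × 0.50 / 0.042² ≈ 293.88, so n₀ = 294.
Finite population correction with N = 499: n = n₀ / (1 + (n₀−1)/N) = 294 / (1 + 293/499) = 294 / 1.5872 ≈ 185.23.
Rounding up, n = 186.

186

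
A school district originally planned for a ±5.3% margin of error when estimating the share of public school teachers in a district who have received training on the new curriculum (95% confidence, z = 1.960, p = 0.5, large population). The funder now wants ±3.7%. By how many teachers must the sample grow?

At ±5.3%: n = 1.960² × 0.2500 / 0.053² ≈ 341.90 → 342.
At ±3.7%: n = 1.960² × 0.2500 / 0.037² ≈ 701.53 → 702.
Additional respondents: 702 − 342 = 360.

360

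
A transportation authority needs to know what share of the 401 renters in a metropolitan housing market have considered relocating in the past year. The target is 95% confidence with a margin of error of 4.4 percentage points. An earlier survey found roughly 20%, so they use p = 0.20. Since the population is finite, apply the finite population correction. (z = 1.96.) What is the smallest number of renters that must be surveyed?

178

Unadjusted: n₀ = 1.96² × 0.20 × 0.80 / 0.044² ≈ 317.49, so n₀ = 318.
Finite population correction with N = 401: n = n₀ / (1 + (n₀−1)/N) = 318 / (1 + 317/401) = 318 / 1.7905 ≈ 177.60.
Rounding up, n = 178.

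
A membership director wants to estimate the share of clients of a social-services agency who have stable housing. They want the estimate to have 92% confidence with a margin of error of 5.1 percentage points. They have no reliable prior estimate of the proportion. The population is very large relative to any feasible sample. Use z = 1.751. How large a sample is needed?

295

With no prior estimate, use p = 0.5, giving p(1−p) = 0.25.
n = z²·p(1−p)/E² = 1.751² × 0.2500 / 0.051² = 3.0660 × 0.2500 / 0.002601 ≈ 294.69.
Rounding up gives n = 295.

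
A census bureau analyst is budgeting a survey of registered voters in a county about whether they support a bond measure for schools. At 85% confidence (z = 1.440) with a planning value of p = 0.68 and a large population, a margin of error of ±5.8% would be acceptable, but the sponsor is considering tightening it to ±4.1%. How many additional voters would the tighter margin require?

At ±5.8%: n = 1.440² × 0.2176 / 0.058² ≈ 134.13 → 135.
At ±4.1%: n = 1.440² × 0.2176 / 0.041² ≈ 268.42 → 269.
Additional respondents: 269 − 135 = 134.

134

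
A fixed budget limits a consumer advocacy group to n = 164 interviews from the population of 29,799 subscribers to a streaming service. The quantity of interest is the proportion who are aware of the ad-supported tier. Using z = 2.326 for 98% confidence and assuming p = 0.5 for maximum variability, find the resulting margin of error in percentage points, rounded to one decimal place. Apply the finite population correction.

9.1

Finite-population factor: (N−n)/(N−1) = (29799−164)/(29799−1) = 0.9945.
SE(p̂) = √[p(1−p)/n · (N−n)/(N−1)] = √[0.2500/164 × 0.9945] = 0.03894.
E = z × SE = 2.326 × 0.03894 = 0.09057 ≈ 9.1 percentage points.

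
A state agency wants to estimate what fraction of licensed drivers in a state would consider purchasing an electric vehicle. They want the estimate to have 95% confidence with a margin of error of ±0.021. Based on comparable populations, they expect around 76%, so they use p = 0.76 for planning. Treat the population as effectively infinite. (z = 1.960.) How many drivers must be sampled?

With p = 0.76, p(1−p) = 0.1824.
n = z²·p(1−p)/E² = 1.960² × 0.1824 / 0.021² = 3.8416 × 0.1824 / 0.000441 ≈ 1588.91.
Rounding up gives n = 1589.

1589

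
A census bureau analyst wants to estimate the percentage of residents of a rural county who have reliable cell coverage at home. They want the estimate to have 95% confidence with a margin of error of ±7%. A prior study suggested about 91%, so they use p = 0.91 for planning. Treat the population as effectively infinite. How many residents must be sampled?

65

For 95% confidence, z = 1.960.
With p = 0.91, p(1−p) = 0.0819.
n = z²·p(1−p)/E² = 1.960² × 0.0819 / 0.070² = 3.8416 × 0.0819 / 0.004900 ≈ 64.21.
Rounding up gives n = 65.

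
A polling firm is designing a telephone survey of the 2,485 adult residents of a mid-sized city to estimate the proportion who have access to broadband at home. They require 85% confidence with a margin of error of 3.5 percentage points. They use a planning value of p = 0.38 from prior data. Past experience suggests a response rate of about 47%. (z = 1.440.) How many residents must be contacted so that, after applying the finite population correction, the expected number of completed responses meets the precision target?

732

Completed interviews needed (unadjusted): n₀ = 1.440² × 0.2356 / 0.035² ≈ 398.81 → 399.
FPC for N = 2,485: n = 399 / (1 + 398/2485) = 399 / 1.1602 ≈ 343.92 → 344.
At a 47% response rate, contacts needed = 344 / 0.47 ≈ 731.91 → 732.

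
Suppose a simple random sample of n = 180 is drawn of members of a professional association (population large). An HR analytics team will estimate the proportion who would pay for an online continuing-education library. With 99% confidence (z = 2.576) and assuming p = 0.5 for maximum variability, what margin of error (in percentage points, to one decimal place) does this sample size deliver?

SE(p̂) = √[p(1−p)/n] = √[0.2500/180] = 0.03727.
E = z × SE = 2.576 × 0.03727 = 0.09600, or 9.6 percentage points.

9.6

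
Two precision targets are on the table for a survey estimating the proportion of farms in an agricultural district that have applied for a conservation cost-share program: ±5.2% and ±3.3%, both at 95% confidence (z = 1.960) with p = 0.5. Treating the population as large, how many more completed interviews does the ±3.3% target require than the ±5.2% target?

526

At ±5.2%: n = 1.960² × 0.2500 / 0.052² ≈ 355.18 → 356.
At ±3.3%: n = 1.960² × 0.2500 / 0.033² ≈ 881.91 → 882.
Additional respondents: 882 − 356 = 526.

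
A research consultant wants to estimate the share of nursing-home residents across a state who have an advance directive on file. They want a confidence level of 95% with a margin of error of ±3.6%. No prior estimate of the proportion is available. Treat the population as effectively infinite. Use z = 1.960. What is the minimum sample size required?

With no prior estimate, use p = 0.5, giving p(1−p) = 0.25.
n = z²·p(1−p)/E² = 1.960² × 0.2500 / 0.036² = 3.8416 × 0.2500 / 0.001296 ≈ 741.05.
Rounding up gives n = 742.

742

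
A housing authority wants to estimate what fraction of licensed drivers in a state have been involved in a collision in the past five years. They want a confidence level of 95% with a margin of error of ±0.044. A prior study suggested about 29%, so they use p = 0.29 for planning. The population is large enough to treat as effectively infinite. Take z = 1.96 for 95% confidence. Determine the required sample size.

With p = 0.29, p(1−p) = 0.2059.
n = z²·p(1−p)/E² = 1.96² × 0.2059 / 0.044² = 3.8416 × 0.2059 / 0.001936 ≈ 408.57.
Rounding up gives n = 409.

409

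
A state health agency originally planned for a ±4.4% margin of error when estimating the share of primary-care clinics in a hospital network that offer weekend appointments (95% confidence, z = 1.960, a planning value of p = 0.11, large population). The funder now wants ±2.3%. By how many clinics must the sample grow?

516

At ±4.4%: n = 1.960² × 0.0979 / 0.044² ≈ 194.26 → 195.
At ±2.3%: n = 1.960² × 0.0979 / 0.023² ≈ 710.95 → 711.
Additional respondents: 711 − 195 = 516.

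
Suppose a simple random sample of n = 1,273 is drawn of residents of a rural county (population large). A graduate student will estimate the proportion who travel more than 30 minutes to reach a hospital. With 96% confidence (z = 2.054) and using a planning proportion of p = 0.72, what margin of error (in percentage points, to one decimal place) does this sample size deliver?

2.6

SE(p̂) = √[p(1−p)/n] = √[0.2016/1273] = 0.01258.
E = z × SE = 2.054 × 0.01258 = 0.02585, or 2.6 percentage points.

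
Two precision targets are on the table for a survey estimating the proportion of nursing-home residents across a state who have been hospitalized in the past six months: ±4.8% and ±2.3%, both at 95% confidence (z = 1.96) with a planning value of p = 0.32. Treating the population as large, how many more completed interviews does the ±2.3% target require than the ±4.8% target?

At ±4.8%: n = 1.96² × 0.2176 / 0.048² ≈ 362.82 → 363.
At ±2.3%: n = 1.96² × 0.2176 / 0.023² ≈ 1580.21 → 1581.
Additional respondents: 1581 − 363 = 1218.

1218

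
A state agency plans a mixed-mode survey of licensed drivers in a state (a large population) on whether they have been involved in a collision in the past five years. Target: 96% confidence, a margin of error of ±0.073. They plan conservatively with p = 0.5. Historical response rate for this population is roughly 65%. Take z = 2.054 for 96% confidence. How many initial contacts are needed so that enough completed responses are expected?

Completed interviews needed: n₀ = 2.054² × 0.2500 / 0.073² ≈ 197.92 → 198.
At a 65% response rate, contacts needed = 198 / 0.65 ≈ 304.62 → 305.

305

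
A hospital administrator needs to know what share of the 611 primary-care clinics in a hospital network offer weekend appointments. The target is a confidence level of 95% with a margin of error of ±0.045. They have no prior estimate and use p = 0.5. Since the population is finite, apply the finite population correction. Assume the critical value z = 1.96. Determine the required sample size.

268

Unadjusted: n₀ = 1.96² × 0.50 × 0.50 / 0.045² ≈ 474.27, so n₀ = 475.
Finite population correction with N = 611: n = n₀ / (1 + (n₀−1)/N) = 475 / (1 + 474/611) = 475 / 1.7758 ≈ 267.49.
Rounding up, n = 268.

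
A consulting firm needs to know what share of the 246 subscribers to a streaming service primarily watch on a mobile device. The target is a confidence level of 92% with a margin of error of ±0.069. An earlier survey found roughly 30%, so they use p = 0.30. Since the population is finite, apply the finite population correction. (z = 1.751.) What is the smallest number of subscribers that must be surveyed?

88

Unadjusted: n₀ = 1.751² × 0.30 × 0.70 / 0.069² ≈ 135.24, so n₀ = 136.
Finite population correction with N = 246: n = n₀ / (1 + (n₀−1)/N) = 136 / (1 + 135/246) = 136 / 1.5488 ≈ 87.81.
Rounding up, n = 88.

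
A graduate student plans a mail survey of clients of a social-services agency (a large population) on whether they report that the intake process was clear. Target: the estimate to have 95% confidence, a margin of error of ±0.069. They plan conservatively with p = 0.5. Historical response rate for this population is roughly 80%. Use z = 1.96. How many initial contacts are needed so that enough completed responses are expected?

Completed interviews needed: n₀ = 1.96² × 0.2500 / 0.069² ≈ 201.72 → 202.
At an 80% response rate, contacts needed = 202 / 0.80 ≈ 252.50 → 253.

253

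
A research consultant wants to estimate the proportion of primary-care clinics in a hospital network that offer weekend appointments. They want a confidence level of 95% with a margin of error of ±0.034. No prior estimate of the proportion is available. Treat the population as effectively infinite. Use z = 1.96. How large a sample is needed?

831

With no prior estimate, use p = 0.5, giving p(1−p) = 0.25.
n = z²·p(1−p)/E² = 1.96² × 0.2500 / 0.034² = 3.8416 × 0.2500 / 0.001156 ≈ 830.80.
Rounding up gives n = 831.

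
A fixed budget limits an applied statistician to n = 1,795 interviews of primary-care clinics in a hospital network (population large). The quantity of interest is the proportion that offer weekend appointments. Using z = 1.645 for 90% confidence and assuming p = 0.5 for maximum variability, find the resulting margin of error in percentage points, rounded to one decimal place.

1.9

SE(p̂) = √[p(1−p)/n] = √[0.2500/1795] = 0.01180.
E = z × SE = 1.645 × 0.01180 = 0.01941, or 1.9 percentage points.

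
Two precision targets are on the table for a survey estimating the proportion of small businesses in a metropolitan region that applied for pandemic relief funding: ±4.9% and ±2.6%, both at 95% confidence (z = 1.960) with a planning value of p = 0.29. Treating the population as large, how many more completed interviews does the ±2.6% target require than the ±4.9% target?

At ±4.9%: n = 1.960² × 0.2059 / 0.049² ≈ 329.44 → 330.
At ±2.6%: n = 1.960² × 0.2059 / 0.026² ≈ 1170.10 → 1171.
Additional respondents: 1171 − 330 = 841.

841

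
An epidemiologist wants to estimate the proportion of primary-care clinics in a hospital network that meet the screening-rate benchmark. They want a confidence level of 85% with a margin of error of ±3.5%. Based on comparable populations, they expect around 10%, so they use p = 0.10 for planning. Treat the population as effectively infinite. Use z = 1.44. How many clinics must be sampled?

153

With p = 0.10, p(1−p) = 0.0900.
n = z²·p(1−p)/E² = 1.44² × 0.0900 / 0.035² = 2.0736 × 0.0900 / 0.001225 ≈ 152.35.
Rounding up gives n = 153.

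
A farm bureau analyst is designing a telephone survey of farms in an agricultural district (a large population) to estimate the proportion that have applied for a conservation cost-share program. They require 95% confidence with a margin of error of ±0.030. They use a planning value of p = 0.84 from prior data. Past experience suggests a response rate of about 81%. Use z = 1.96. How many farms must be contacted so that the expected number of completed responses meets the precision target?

Completed interviews needed: n₀ = 1.96² × 0.1344 / 0.030² ≈ 573.68 → 574.
At an 81% response rate, contacts needed = 574 / 0.81 ≈ 708.64 → 709.

709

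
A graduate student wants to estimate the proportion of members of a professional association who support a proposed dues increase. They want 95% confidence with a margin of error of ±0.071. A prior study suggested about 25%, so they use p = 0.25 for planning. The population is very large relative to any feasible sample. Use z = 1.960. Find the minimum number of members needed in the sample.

143

With p = 0.25, p(1−p) = 0.1875.
n = z²·p(1−p)/E² = 1.960² × 0.1875 / 0.071² = 3.8416 × 0.1875 / 0.005041 ≈ 142.89.
Rounding up gives n = 143.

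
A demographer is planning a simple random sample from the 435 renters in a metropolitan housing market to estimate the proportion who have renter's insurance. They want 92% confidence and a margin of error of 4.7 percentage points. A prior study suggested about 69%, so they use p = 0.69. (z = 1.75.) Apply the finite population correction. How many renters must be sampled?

177

Unadjusted: n₀ = 1.75² × 0.69 × 0.31 / 0.047² ≈ 296.55, so n₀ = 297.
Finite population correction with N = 435: n = n₀ / (1 + (n₀−1)/N) = 297 / (1 + 296/435) = 297 / 1.6805 ≈ 176.74.
Rounding up, n = 177.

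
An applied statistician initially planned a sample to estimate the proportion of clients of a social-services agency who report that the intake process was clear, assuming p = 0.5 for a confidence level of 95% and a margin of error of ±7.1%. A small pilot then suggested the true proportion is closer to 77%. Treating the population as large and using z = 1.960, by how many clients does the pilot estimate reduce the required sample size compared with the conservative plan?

Conservative (p = 0.5): n = 1.960² × 0.25 / 0.071² ≈ 190.52 → 191.
Using p = 0.77: p(1−p) = 0.1771, so n = 1.960² × 0.1771 / 0.071² ≈ 134.96 → 135.
Reduction: 191 − 135 = 56.

56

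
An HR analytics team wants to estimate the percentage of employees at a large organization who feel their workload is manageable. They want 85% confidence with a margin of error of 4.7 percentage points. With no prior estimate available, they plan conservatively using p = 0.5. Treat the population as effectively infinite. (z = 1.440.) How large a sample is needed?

With p = 0.5, p(1−p) = 0.25.
n = z²·p(1−p)/E² = 1.440² × 0.2500 / 0.047² = 2.0736 × 0.2500 / 0.002209 ≈ 234.68.
Rounding up gives n = 235.

235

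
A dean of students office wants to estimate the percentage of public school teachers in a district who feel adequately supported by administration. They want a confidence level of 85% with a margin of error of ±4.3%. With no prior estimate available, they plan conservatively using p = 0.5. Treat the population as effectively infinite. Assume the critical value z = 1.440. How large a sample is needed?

281

With p = 0.5, p(1−p) = 0.25.
n = z²·p(1−p)/E² = 1.440² × 0.2500 / 0.043² = 2.0736 × 0.2500 / 0.001849 ≈ 280.37.
Rounding up gives n = 281.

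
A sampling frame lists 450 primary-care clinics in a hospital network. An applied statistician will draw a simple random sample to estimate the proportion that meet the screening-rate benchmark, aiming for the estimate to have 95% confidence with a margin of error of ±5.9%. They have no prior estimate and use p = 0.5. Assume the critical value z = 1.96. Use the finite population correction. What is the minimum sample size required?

Unadjusted: n₀ = 1.96² × 0.50 × 0.50 / 0.059² ≈ 275.90, so n₀ = 276.
Finite population correction with N = 450: n = n₀ / (1 + (n₀−1)/N) = 276 / (1 + 275/450) = 276 / 1.6111 ≈ 171.31.
Rounding up, n = 172.

172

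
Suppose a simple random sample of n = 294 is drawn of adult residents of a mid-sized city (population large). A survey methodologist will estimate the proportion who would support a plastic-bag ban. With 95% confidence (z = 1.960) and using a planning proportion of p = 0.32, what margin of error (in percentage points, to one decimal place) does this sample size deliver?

SE(p̂) = √[p(1−p)/n] = √[0.2176/294] = 0.02721.
E = z × SE = 1.960 × 0.02721 = 0.05332, or 5.3 percentage points.

5.3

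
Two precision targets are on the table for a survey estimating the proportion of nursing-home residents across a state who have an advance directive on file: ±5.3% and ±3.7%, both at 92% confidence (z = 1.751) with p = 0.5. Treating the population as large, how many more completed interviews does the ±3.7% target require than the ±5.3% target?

At ±5.3%: n = 1.751² × 0.2500 / 0.053² ≈ 272.87 → 273.
At ±3.7%: n = 1.751² × 0.2500 / 0.037² ≈ 559.90 → 560.
Additional respondents: 560 − 273 = 287.

287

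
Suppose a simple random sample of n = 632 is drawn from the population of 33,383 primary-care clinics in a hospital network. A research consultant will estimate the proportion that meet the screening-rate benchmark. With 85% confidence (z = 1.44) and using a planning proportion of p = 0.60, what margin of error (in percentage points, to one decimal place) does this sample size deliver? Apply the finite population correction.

Finite-population factor: (N−n)/(N−1) = (33383−632)/(33383−1) = 0.9811.
SE(p̂) = √[p(1−p)/n · (N−n)/(N−1)] = √[0.2400/632 × 0.9811] = 0.01930.
E = z × SE = 1.44 × 0.01930 = 0.02779 ≈ 2.8 percentage points.

2.8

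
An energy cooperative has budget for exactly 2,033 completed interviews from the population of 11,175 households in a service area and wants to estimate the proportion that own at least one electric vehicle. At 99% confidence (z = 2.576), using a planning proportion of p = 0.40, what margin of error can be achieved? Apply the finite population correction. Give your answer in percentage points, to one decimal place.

2.5

Finite-population factor: (N−n)/(N−1) = (11175−2033)/(11175−1) = 0.8181.
SE(p̂) = √[p(1−p)/n · (N−n)/(N−1)] = √[0.2400/2033 × 0.8181] = 0.00983.
E = z × SE = 2.576 × 0.00983 = 0.02532 ≈ 2.5 percentage points.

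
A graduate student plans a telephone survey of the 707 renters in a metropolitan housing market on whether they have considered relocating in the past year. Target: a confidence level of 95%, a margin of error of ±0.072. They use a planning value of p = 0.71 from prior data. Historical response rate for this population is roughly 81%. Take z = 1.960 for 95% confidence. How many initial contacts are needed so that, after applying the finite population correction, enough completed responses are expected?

156

Completed interviews needed (unadjusted): n₀ = 1.960² × 0.2059 / 0.072² ≈ 152.58 → 153.
FPC for N = 707: n = 153 / (1 + 152/707) = 153 / 1.2150 ≈ 125.93 → 126.
At an 81% response rate, contacts needed = 126 / 0.81 ≈ 155.56 → 156.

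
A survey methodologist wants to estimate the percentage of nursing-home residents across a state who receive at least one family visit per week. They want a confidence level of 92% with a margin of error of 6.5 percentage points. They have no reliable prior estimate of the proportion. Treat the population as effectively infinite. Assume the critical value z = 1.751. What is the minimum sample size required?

With no prior estimate, use p = 0.5, giving p(1−p) = 0.25.
n = z²·p(1−p)/E² = 1.751² × 0.2500 / 0.065² = 3.0660 × 0.2500 / 0.004225 ≈ 181.42.
Rounding up gives n = 182.

182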